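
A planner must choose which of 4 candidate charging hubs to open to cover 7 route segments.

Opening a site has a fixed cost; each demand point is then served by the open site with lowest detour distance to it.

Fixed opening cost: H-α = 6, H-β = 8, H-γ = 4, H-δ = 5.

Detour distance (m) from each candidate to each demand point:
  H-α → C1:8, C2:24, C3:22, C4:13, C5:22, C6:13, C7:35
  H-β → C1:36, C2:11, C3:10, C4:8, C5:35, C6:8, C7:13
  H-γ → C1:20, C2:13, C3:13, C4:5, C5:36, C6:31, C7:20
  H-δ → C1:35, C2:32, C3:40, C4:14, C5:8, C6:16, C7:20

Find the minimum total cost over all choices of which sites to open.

85

Open {H-α, H-β, H-δ}: assign each demand point to its cheapest open site.
  C1→H-α 8, C2→H-β 11, C3→H-β 10, C4→H-β 8, C5→H-δ 8, C6→H-β 8, C7→H-β 13
  detour distance 66, fixed 19 → total 85.
Compare {H-α, H-β, H-γ, H-δ}: detour distance 63 + fixed 23 = 86.
Compare {H-β, H-γ, H-δ}: detour distance 75 + fixed 17 = 92.
Compare {H-α, H-β}: detour distance 80 + fixed 14 = 94.
All other subsets cost ≥ 86. Minimum total cost: 85.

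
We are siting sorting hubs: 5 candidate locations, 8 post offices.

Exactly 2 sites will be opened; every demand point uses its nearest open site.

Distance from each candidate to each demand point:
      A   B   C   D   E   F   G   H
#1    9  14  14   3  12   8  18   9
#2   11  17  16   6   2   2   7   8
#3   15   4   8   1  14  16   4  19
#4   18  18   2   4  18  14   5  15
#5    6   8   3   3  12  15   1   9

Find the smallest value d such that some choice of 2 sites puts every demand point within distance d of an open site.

8

Open {#2, #5}.
  Farthest demand point is B at distance 8 (to #5); all others are ≤ 8.
With {#2, #3} the worst case is 11.
With {#1, #3} the worst case is 12.
No size-2 selection achieves below 8.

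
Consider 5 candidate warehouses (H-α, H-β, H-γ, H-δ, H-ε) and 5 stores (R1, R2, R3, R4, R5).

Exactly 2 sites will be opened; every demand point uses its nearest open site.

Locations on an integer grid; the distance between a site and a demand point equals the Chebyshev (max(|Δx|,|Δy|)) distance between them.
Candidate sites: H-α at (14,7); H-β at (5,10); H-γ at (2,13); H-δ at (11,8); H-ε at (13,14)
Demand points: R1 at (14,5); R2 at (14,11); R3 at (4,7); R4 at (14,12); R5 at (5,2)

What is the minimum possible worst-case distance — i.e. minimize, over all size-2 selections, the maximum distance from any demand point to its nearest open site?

Open {H-β, H-δ}.
  Farthest demand point is R5 at distance 6 (to H-δ); all others are ≤ 6.
With {H-γ, H-δ} the worst case is 6.
With {H-α, H-δ} the worst case is 7.
No size-2 selection achieves below 6.

6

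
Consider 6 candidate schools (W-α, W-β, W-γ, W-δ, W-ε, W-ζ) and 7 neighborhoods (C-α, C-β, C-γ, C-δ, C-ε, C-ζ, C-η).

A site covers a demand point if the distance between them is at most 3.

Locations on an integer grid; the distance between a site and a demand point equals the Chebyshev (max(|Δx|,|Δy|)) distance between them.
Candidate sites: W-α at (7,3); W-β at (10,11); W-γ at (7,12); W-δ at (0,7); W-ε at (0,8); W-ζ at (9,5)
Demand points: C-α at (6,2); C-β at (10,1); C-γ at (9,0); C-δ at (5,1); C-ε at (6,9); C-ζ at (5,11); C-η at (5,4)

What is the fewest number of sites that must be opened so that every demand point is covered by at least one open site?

2

Coverage sets (demand points within 3 of each site):
  W-α: {C-α, C-β, C-γ, C-δ, C-η}
  W-β: {}
  W-γ: {C-ε, C-ζ}
  W-δ: {}
  W-ε: {}
  W-ζ: {C-α}
No single site covers all 7 demand points.
But {W-α, W-γ} covers everything, so the minimum is 2.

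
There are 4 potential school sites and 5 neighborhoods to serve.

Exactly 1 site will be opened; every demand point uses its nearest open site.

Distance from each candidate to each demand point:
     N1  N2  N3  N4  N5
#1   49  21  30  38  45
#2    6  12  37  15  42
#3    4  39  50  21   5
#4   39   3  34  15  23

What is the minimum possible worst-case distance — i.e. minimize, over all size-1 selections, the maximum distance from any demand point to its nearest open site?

Open {#4}.
  Farthest demand point is N1 at distance 39 (to #4); all others are ≤ 39.
With {#2} the worst case is 42.
With {#1} the worst case is 49.
No size-1 selection achieves below 39.

39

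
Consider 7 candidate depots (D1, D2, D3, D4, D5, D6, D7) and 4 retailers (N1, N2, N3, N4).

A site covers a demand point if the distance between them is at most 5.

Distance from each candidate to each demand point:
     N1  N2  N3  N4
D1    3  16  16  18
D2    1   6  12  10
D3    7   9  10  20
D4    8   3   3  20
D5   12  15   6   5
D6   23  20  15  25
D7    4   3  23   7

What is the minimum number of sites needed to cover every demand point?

Coverage sets (demand points within 5 of each site):
  D1: {N1}
  D2: {N1}
  D3: {}
  D4: {N2, N3}
  D5: {N4}
  D6: {}
  D7: {N1, N2}
No 2 sites suffice: every size-2 union leaves at least one demand point uncovered.
But {D1, D4, D5} covers everything, so the minimum is 3.

3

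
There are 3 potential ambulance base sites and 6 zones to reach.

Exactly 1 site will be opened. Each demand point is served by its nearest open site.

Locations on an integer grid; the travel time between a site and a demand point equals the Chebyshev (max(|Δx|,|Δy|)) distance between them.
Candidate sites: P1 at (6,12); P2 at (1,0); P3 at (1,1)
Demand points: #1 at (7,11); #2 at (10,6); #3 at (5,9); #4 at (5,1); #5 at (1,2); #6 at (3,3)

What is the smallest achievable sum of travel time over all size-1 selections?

34

Open {P3}.
  #1→P3 10, #2→P3 9, #3→P3 8, #4→P3 4, #5→P3 1, #6→P3 2  ⇒ total 34.
Compare {P2}: total 38.
Compare {P1}: total 40.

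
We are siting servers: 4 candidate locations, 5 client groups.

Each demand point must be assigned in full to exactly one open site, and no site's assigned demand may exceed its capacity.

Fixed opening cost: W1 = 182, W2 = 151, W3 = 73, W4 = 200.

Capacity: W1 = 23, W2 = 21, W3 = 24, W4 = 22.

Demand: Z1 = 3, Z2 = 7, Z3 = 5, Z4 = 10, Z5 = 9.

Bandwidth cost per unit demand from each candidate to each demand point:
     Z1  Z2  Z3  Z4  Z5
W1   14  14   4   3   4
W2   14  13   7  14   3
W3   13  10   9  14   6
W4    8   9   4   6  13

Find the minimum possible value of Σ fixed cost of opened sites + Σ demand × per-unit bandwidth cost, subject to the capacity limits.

Open {W1, W3}; cheapest assignment that respects the capacities:
  W1 (cap 23, load 15): Z3, Z4 — cost 5×4 + 10×3 = 50
  W3 (cap 24, load 19): Z1, Z2, Z5 — cost 3×13 + 7×10 + 9×6 = 163
  Shipping 213, fixed 255 → total 468.
  Any other capacity-feasible assignment to {W1, W3} ships for at least 213.
Compare {W3, W4}: its best feasible assignment gives total 501.
Compare {W2, W3}: its best feasible assignment gives total 535.
Every other set of open sites that can feasibly serve all demand totals ≥ 501 even under its best assignment. Minimum: 468.

468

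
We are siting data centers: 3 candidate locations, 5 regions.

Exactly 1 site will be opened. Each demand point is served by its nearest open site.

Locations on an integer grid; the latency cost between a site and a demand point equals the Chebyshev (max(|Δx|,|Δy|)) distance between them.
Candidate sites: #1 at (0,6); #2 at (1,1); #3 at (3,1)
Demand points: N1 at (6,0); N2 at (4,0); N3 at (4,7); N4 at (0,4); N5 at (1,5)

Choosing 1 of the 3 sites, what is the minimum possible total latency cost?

Open {#3}.
  N1→#3 3, N2→#3 1, N3→#3 6, N4→#3 3, N5→#3 4  ⇒ total 17.
Compare {#1}: total 19.
Compare {#2}: total 21.

17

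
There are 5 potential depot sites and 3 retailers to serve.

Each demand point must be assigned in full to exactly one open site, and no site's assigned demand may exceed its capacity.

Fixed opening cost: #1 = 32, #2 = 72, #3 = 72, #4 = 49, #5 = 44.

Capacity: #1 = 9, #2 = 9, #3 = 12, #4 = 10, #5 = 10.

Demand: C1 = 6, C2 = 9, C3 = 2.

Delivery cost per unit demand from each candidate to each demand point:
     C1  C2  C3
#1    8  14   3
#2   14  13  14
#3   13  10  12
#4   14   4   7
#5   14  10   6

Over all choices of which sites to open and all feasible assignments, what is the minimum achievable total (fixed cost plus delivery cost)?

Open {#1, #4}; cheapest assignment that respects the capacities:
  #1 (cap 9, load 8): C1, C3 — cost 6×8 + 2×3 = 54
  #4 (cap 10, load 9): C2 — cost 9×4 = 36
  Shipping 90, fixed 81 → total 171.
  Any other capacity-feasible assignment to {#1, #4} ships for at least 90.
Compare {#1, #4, #5}: its best feasible assignment gives total 215.
Compare {#1, #5}: its best feasible assignment gives total 220.
Every other set of open sites that can feasibly serve all demand totals ≥ 215 even under its best assignment. Minimum: 171.

171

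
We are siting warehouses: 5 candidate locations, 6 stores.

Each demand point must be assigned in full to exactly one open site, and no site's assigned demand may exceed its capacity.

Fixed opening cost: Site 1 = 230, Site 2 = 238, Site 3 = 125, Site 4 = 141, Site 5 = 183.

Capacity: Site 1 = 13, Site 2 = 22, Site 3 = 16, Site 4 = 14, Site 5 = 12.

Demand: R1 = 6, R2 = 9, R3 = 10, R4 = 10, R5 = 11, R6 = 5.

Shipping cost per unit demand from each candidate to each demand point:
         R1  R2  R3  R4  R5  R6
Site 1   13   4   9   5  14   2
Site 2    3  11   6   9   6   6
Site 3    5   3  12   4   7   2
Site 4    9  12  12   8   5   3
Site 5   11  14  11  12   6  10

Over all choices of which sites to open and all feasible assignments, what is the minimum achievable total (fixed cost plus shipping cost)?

Open {Site 2, Site 3, Site 4}; cheapest assignment that respects the capacities:
  Site 2 (cap 22, load 21): R3, R5 — cost 10×6 + 11×6 = 126
  Site 3 (cap 16, load 16): R1, R4 — cost 6×5 + 10×4 = 70
  Site 4 (cap 14, load 14): R2, R6 — cost 9×12 + 5×3 = 123
  Shipping 319, fixed 504 → total 823.
  Any other capacity-feasible assignment to {Site 2, Site 3, Site 4} ships for at least 319.
Compare {Site 2, Site 3, Site 4, Site 5}: its best feasible assignment gives total 948.
Compare {Site 1, Site 2, Site 3, Site 4}: its best feasible assignment gives total 953.
Every other set of open sites that can feasibly serve all demand totals ≥ 948 even under its best assignment. Minimum: 823.

823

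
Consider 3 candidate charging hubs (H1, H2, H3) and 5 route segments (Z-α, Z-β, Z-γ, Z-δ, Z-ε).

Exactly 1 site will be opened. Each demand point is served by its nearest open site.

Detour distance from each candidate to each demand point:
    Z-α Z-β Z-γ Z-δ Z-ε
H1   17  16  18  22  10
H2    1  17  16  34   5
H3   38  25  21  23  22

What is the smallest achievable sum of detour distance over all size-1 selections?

73

Open {H2}.
  Z-α→H2 1, Z-β→H2 17, Z-γ→H2 16, Z-δ→H2 34, Z-ε→H2 5  ⇒ total 73.
Compare {H1}: total 83.
Compare {H3}: total 129.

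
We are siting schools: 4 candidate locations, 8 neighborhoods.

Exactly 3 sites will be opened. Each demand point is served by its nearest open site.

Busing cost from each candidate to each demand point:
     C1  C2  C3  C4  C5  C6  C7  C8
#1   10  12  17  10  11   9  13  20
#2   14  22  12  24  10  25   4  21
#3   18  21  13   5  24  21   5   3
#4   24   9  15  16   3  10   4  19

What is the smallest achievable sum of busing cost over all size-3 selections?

Open {#1, #3, #4}.
  C1→#1 10, C2→#4 9, C3→#3 13, C4→#3 5, C5→#4 3, C6→#1 9, C7→#4 4, C8→#3 3  ⇒ total 56.
Compare {#2, #3, #4}: total 60.
Compare {#1, #2, #3}: total 65.
No size-3 selection does better; minimum is 56.

56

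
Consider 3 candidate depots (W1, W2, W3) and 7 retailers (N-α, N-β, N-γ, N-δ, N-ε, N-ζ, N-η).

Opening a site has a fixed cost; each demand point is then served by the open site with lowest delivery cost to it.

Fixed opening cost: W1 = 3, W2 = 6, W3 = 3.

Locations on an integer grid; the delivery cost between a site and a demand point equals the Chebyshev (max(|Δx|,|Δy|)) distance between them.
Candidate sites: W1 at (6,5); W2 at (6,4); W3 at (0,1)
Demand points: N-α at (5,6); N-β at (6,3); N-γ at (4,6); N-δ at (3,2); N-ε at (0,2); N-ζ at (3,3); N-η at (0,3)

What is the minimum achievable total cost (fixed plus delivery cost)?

Open {W1, W3}: assign each demand point to its cheapest open site.
  N-α→W1 1, N-β→W1 2, N-γ→W1 2, N-δ→W1 3, N-ε→W3 1, N-ζ→W1 3, N-η→W3 2
  delivery cost 14, fixed 6 → total 20.
Compare {W2, W3}: delivery cost 14 + fixed 9 = 23.
Compare {W1, W2, W3}: delivery cost 13 + fixed 12 = 25.
Compare {W1}: delivery cost 23 + fixed 3 = 26.
All other subsets cost ≥ 23. Minimum total cost: 20.

20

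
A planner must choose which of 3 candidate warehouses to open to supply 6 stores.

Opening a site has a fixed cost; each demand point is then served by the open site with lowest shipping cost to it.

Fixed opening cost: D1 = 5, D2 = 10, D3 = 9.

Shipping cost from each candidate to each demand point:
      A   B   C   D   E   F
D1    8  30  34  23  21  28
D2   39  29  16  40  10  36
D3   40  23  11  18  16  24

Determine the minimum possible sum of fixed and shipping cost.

Open {D1, D3}: assign each demand point to its cheapest open site.
  A→D1 8, B→D3 23, C→D3 11, D→D3 18, E→D3 16, F→D3 24
  shipping cost 100, fixed 14 → total 114.
Compare {D1, D2, D3}: shipping cost 94 + fixed 24 = 118.
Compare {D1, D2}: shipping cost 114 + fixed 15 = 129.
Compare {D3}: shipping cost 132 + fixed 9 = 141.
All other subsets cost ≥ 118. Minimum total cost: 114.

114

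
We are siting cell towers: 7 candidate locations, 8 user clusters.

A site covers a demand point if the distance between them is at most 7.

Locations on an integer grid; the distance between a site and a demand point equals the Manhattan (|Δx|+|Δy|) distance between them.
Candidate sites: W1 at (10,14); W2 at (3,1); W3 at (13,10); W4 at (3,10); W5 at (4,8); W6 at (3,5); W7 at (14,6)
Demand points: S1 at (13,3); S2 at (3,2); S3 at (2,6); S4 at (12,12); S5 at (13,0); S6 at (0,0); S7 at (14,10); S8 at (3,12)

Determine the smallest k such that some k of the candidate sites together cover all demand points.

4

Coverage sets (demand points within 7 of each site):
  W1: {S4}
  W2: {S2, S3, S6}
  W3: {S1, S4, S7}
  W4: {S3, S8}
  W5: {S2, S3, S8}
  W6: {S2, S3, S8}
  W7: {S1, S5, S7}
No 3 sites suffice: every size-3 union leaves at least one demand point uncovered.
But {W1, W2, W4, W7} covers everything, so the minimum is 4.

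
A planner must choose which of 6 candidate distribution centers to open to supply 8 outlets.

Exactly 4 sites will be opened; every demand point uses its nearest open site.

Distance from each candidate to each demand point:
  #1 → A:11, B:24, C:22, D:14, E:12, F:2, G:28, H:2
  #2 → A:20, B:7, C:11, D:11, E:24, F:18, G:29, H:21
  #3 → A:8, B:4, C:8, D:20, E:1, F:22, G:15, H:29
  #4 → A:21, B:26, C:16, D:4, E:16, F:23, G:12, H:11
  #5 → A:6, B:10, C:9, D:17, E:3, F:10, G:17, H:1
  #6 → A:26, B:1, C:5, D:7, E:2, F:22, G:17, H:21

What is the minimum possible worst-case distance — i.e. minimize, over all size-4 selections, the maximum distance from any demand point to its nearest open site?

12

Open {#1, #2, #3, #4}.
  Farthest demand point is G at distance 12 (to #4); all others are ≤ 12.
With {#1, #2, #4, #5} the worst case is 12.
With {#1, #2, #4, #6} the worst case is 12.
No size-4 selection achieves below 12.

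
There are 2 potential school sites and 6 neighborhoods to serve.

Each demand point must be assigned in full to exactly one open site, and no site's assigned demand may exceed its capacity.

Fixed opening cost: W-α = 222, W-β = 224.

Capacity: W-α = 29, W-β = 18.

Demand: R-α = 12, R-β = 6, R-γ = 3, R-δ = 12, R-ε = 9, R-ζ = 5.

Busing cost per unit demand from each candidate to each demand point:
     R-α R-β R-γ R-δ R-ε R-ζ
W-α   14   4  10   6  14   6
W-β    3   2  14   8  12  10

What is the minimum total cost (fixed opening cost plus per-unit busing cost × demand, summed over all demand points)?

Open {W-α, W-β}; cheapest assignment that respects the capacities:
  W-α (cap 29, load 29): R-γ, R-δ, R-ε, R-ζ — cost 3×10 + 12×6 + 9×14 + 5×6 = 258
  W-β (cap 18, load 18): R-α, R-β — cost 12×3 + 6×2 = 48
  Shipping 306, fixed 446 → total 752.
  Any other capacity-feasible assignment to {W-α, W-β} ships for at least 306.
Total demand is 47 and no other set of sites has combined capacity ≥ 47, so {W-α, W-β} is the only feasible choice of open sites. Minimum: 752.

752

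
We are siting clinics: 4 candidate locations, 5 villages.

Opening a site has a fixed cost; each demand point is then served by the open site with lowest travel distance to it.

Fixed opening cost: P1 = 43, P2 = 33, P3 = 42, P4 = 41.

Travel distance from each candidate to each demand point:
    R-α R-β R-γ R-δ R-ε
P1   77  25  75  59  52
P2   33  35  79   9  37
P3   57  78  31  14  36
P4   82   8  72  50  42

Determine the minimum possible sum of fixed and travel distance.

Open {P2, P3}: assign each demand point to its cheapest open site.
  R-α→P2 33, R-β→P2 35, R-γ→P3 31, R-δ→P2 9, R-ε→P3 36
  travel distance 144, fixed 75 → total 219.
Compare {P2}: travel distance 193 + fixed 33 = 226.
Compare {P3, P4}: travel distance 146 + fixed 83 = 229.
Compare {P2, P4}: travel distance 159 + fixed 74 = 233.
All other subsets cost ≥ 226. Minimum total cost: 219.

219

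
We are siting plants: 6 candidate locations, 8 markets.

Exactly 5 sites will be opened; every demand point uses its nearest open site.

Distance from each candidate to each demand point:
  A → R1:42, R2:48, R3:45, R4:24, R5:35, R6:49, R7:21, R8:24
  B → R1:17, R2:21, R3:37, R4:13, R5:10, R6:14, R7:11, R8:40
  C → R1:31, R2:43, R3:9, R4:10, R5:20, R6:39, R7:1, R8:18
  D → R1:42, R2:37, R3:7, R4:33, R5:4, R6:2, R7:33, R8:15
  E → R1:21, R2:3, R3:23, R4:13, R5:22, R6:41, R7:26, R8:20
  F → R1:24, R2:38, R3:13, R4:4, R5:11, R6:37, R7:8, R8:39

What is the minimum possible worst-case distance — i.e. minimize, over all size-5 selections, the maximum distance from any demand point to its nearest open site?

Open {A, B, C, D, E}.
  Farthest demand point is R1 at distance 17 (to B); all others are ≤ 17.
With {A, B, D, E, F} the worst case is 17.
With {B, C, D, E, F} the worst case is 17.
No size-5 selection achieves below 17.

17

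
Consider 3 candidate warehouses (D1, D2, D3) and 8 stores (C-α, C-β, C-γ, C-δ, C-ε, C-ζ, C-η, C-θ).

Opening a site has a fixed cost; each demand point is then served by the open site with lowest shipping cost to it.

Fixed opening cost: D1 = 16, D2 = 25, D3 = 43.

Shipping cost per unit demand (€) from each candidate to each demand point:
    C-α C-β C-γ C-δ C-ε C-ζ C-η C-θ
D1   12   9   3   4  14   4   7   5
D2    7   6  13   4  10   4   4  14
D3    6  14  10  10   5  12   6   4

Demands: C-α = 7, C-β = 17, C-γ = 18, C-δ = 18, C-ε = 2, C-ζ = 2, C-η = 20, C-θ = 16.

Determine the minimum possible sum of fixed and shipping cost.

506

Open {D1, D2}: assign each demand point to its cheapest open site.
  C-α→D2 7×7=49, C-β→D2 17×6=102, C-γ→D1 18×3=54, C-δ→D1 18×4=72, C-ε→D2 2×10=20, C-ζ→D1 2×4=8, C-η→D2 20×4=80, C-θ→D1 16×5=80
  shipping cost 465, fixed 41 → total 506.
Compare {D1, D2, D3}: shipping cost 432 + fixed 84 = 516.
Compare {D1, D3}: shipping cost 523 + fixed 59 = 582.
Compare {D2, D3}: shipping cost 558 + fixed 68 = 626.
All other subsets cost ≥ 516. Minimum total cost: 506.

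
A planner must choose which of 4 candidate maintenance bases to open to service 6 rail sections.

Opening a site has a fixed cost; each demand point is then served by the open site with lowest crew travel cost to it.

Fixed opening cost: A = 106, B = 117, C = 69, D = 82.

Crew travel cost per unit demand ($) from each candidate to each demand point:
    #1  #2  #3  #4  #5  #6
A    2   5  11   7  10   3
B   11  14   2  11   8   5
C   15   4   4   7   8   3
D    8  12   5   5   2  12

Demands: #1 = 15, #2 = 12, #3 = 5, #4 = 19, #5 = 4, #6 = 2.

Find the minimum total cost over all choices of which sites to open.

412

Open {A, D}: assign each demand point to its cheapest open site.
  #1→A 15×2=30, #2→A 12×5=60, #3→D 5×5=25, #4→D 19×5=95, #5→D 4×2=8, #6→A 2×3=6
  crew travel cost 224, fixed 188 → total 412.
Compare {A}: crew travel cost 324 + fixed 106 = 430.
Compare {A, C}: crew travel cost 269 + fixed 175 = 444.
Compare {C, D}: crew travel cost 297 + fixed 151 = 448.
All other subsets cost ≥ 430. Minimum total cost: 412.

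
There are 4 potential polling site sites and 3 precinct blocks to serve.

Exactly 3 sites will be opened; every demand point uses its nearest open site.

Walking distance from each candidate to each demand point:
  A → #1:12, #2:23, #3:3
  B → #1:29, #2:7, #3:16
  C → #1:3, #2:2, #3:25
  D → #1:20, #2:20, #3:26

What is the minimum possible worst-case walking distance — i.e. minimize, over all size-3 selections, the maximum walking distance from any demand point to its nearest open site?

Open {A, B, C}.
  Farthest demand point is #1 at walking distance 3 (to C); all others are ≤ 3.
With {A, C, D} the worst case is 3.
With {A, B, D} the worst case is 12.
No size-3 selection achieves below 3.

3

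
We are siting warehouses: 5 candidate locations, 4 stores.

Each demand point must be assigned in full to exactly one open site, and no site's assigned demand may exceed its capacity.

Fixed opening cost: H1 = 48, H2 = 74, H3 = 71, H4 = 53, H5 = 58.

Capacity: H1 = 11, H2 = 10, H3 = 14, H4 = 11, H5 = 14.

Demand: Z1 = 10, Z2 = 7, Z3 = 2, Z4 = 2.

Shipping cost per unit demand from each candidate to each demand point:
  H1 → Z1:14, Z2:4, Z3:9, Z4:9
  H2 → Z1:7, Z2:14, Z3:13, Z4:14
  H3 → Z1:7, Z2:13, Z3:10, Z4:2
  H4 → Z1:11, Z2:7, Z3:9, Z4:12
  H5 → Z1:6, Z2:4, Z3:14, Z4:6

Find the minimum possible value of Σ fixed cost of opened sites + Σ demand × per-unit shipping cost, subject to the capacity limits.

224

Open {H1, H5}; cheapest assignment that respects the capacities:
  H1 (cap 11, load 9): Z2, Z3 — cost 7×4 + 2×9 = 46
  H5 (cap 14, load 12): Z1, Z4 — cost 10×6 + 2×6 = 72
  Shipping 118, fixed 106 → total 224.
  Any other capacity-feasible assignment to {H1, H5} ships for at least 118.
Compare {H1, H3}: its best feasible assignment gives total 239.
Compare {H4, H5}: its best feasible assignment gives total 250.
Every other set of open sites that can feasibly serve all demand totals ≥ 239 even under its best assignment. Minimum: 224.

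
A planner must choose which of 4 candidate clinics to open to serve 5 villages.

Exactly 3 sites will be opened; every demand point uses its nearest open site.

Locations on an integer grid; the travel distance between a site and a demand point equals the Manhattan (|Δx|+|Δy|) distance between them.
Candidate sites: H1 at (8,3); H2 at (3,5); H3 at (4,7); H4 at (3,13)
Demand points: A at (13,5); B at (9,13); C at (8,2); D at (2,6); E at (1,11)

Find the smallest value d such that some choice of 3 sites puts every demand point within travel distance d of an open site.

7

Open {H1, H2, H4}.
  Farthest demand point is A at travel distance 7 (to H1); all others are ≤ 7.
With {H1, H3, H4} the worst case is 7.
With {H2, H3, H4} the worst case is 10.
No size-3 selection achieves below 7.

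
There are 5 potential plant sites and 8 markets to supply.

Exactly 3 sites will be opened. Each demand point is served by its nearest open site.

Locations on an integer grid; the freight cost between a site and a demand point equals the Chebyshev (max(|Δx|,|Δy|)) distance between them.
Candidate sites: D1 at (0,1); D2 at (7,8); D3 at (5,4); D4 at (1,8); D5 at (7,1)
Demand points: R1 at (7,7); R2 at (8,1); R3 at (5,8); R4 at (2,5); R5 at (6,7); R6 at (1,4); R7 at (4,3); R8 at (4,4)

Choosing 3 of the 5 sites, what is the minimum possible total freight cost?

14

Open {D2, D3, D5}.
  R1→D2 1, R2→D5 1, R3→D2 2, R4→D3 3, R5→D2 1, R6→D3 4, R7→D3 1, R8→D3 1  ⇒ total 14.
Compare {D1, D2, D3}: total 15.
Compare {D2, D3, D4}: total 16.
No size-3 selection does better; minimum is 14.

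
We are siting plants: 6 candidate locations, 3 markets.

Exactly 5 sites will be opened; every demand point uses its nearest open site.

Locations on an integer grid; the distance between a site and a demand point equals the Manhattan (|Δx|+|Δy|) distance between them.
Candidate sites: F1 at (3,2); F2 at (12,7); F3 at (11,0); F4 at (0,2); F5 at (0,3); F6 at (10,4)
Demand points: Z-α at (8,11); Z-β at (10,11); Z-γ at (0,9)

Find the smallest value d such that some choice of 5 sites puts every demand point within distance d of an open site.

8

Open {F1, F2, F3, F4, F5}.
  Farthest demand point is Z-α at distance 8 (to F2); all others are ≤ 8.
With {F1, F2, F3, F4, F6} the worst case is 8.
With {F1, F2, F3, F5, F6} the worst case is 8.
No size-5 selection achieves below 8.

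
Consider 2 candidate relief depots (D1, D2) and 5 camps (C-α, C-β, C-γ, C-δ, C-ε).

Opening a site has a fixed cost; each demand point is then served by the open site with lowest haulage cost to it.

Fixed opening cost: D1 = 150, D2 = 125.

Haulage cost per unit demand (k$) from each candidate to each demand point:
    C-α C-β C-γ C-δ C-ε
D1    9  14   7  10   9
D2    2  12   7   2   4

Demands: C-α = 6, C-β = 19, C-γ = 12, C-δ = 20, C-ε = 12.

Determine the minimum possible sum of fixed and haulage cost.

Open {D2}: assign each demand point to its cheapest open site.
  C-α→D2 6×2=12, C-β→D2 19×12=228, C-γ→D2 12×7=84, C-δ→D2 20×2=40, C-ε→D2 12×4=48
  haulage cost 412, fixed 125 → total 537.
Compare {D1, D2}: haulage cost 412 + fixed 275 = 687.
Compare {D1}: haulage cost 712 + fixed 150 = 862.

537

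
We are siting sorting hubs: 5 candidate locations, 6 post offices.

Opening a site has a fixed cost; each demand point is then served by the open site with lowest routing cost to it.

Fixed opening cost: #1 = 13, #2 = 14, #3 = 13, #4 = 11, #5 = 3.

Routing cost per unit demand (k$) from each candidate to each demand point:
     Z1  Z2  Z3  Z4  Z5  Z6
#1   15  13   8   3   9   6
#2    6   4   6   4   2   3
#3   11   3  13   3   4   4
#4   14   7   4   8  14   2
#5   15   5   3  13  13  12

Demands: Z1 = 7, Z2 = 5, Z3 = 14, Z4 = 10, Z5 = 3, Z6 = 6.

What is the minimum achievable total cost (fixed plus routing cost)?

Open {#2, #3, #5}: assign each demand point to its cheapest open site.
  Z1→#2 7×6=42, Z2→#3 5×3=15, Z3→#5 14×3=42, Z4→#3 10×3=30, Z5→#2 3×2=6, Z6→#2 6×3=18
  routing cost 153, fixed 30 → total 183.
Compare {#2, #5}: routing cost 168 + fixed 17 = 185.
Compare {#1, #2, #5}: routing cost 158 + fixed 30 = 188.
Compare {#2, #3, #4, #5}: routing cost 147 + fixed 41 = 188.
All other subsets cost ≥ 185. Minimum total cost: 183.

183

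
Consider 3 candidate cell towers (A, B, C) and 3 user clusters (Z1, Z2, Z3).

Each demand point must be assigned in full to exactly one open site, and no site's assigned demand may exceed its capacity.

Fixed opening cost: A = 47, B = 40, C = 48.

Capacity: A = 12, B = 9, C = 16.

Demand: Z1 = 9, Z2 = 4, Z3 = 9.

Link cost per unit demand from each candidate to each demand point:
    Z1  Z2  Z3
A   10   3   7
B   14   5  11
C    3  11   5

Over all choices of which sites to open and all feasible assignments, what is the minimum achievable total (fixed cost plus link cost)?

229

Open {A, C}; cheapest assignment that respects the capacities:
  A (cap 12, load 9): Z3 — cost 9×7 = 63
  C (cap 16, load 13): Z1, Z2 — cost 9×3 + 4×11 = 71
  Shipping 134, fixed 95 → total 229.
  Any other capacity-feasible assignment to {A, C} ships for at least 134.
Compare {A, B, C}: its best feasible assignment gives total 245.
Compare {B, C}: its best feasible assignment gives total 258.
Every other set of open sites that can feasibly serve all demand totals ≥ 245 even under its best assignment. Minimum: 229.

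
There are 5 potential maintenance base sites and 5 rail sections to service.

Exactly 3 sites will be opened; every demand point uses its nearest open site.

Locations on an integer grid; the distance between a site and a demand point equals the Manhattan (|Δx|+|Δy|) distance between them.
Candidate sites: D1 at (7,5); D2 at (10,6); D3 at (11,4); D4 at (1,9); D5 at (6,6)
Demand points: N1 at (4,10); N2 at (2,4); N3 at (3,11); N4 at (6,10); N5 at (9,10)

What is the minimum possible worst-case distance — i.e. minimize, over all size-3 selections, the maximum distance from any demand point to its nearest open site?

Open {D1, D2, D4}.
  Farthest demand point is N2 at distance 6 (to D1); all others are ≤ 6.
With {D2, D3, D4} the worst case is 6.
With {D2, D4, D5} the worst case is 6.
No size-3 selection achieves below 6.

6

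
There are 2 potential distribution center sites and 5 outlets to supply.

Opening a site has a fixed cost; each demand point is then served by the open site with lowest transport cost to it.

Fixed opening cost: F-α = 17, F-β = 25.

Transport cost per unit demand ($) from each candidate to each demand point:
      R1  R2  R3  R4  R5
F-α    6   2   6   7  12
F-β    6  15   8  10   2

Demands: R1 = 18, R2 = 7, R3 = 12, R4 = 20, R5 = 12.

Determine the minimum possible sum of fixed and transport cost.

Open {F-α, F-β}: assign each demand point to its cheapest open site.
  R1→F-α 18×6=108, R2→F-α 7×2=14, R3→F-α 12×6=72, R4→F-α 20×7=140, R5→F-β 12×2=24
  transport cost 358, fixed 42 → total 400.
Compare {F-α}: transport cost 478 + fixed 17 = 495.
Compare {F-β}: transport cost 533 + fixed 25 = 558.

400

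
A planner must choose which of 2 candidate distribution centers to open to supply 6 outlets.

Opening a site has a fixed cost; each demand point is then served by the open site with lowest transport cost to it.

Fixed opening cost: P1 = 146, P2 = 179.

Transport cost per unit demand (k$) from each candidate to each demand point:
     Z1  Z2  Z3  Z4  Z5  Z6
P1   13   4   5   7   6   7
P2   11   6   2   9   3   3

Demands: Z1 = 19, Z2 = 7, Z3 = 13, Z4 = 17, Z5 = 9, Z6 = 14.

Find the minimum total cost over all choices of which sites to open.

Open {P2}: assign each demand point to its cheapest open site.
  Z1→P2 19×11=209, Z2→P2 7×6=42, Z3→P2 13×2=26, Z4→P2 17×9=153, Z5→P2 9×3=27, Z6→P2 14×3=42
  transport cost 499, fixed 179 → total 678.
Compare {P1}: transport cost 611 + fixed 146 = 757.
Compare {P1, P2}: transport cost 451 + fixed 325 = 776.

678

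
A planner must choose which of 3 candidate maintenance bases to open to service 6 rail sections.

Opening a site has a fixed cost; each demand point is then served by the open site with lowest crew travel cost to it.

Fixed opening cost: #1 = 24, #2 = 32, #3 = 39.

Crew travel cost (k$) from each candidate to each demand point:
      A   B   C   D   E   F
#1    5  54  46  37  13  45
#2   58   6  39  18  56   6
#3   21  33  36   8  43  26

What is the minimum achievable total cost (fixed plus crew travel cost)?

Open {#1, #2}: assign each demand point to its cheapest open site.
  A→#1 5, B→#2 6, C→#2 39, D→#2 18, E→#1 13, F→#2 6
  crew travel cost 87, fixed 56 → total 143.
Compare {#1, #2, #3}: crew travel cost 74 + fixed 95 = 169.
Compare {#1, #3}: crew travel cost 121 + fixed 63 = 184.
Compare {#2, #3}: crew travel cost 120 + fixed 71 = 191.
All other subsets cost ≥ 169. Minimum total cost: 143.

143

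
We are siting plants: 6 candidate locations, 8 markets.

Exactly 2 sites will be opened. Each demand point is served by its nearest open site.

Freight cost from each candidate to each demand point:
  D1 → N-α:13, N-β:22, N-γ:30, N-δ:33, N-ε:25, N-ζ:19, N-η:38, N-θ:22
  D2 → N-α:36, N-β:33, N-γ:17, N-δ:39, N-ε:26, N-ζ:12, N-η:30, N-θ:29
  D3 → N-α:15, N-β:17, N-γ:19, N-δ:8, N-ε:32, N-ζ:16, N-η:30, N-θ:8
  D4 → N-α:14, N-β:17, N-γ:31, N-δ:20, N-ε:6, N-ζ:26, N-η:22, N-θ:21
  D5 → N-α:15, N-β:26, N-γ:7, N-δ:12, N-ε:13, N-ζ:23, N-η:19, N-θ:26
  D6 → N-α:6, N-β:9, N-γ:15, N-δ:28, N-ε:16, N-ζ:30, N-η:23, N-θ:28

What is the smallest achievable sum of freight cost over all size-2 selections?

Open {D3, D6}.
  N-α→D6 6, N-β→D6 9, N-γ→D6 15, N-δ→D3 8, N-ε→D6 16, N-ζ→D3 16, N-η→D6 23, N-θ→D3 8  ⇒ total 101.
Compare {D3, D5}: total 103.
Compare {D3, D4}: total 110.
No size-2 selection does better; minimum is 101.

101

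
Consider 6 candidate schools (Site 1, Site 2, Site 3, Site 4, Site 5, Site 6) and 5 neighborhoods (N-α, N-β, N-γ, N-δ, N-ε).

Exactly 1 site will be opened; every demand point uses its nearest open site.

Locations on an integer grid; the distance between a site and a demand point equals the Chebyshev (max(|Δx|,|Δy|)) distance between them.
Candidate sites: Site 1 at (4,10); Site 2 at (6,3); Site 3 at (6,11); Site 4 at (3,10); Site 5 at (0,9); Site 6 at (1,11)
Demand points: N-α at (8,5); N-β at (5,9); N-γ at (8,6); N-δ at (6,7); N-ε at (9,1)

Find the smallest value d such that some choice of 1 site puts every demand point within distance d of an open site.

6

Open {Site 2}.
  Farthest demand point is N-β at distance 6 (to Site 2); all others are ≤ 6.
With {Site 1} the worst case is 9.
With {Site 4} the worst case is 9.
No size-1 selection achieves below 6.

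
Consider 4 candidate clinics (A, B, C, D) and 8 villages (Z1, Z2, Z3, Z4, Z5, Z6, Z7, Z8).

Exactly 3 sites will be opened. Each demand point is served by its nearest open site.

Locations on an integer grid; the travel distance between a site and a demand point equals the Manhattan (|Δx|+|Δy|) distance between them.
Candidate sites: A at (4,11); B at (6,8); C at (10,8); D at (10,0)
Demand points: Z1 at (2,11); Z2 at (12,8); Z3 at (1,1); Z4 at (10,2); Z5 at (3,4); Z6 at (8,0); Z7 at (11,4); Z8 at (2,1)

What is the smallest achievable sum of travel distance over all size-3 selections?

Open {A, C, D}.
  Z1→A 2, Z2→C 2, Z3→D 10, Z4→D 2, Z5→A 8, Z6→D 2, Z7→C 5, Z8→D 9  ⇒ total 40.
Compare {A, B, D}: total 43.
Compare {B, C, D}: total 44.
No size-3 selection does better; minimum is 40.

40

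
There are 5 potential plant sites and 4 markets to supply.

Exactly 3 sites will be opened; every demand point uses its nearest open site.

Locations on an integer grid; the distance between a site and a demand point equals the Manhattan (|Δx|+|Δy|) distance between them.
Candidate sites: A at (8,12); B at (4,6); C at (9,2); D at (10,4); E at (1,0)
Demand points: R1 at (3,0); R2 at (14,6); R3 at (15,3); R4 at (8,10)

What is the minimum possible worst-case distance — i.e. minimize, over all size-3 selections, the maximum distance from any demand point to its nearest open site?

6

Open {A, D, E}.
  Farthest demand point is R2 at distance 6 (to D); all others are ≤ 6.
With {A, B, D} the worst case is 7.
With {A, C, D} the worst case is 8.
No size-3 selection achieves below 6.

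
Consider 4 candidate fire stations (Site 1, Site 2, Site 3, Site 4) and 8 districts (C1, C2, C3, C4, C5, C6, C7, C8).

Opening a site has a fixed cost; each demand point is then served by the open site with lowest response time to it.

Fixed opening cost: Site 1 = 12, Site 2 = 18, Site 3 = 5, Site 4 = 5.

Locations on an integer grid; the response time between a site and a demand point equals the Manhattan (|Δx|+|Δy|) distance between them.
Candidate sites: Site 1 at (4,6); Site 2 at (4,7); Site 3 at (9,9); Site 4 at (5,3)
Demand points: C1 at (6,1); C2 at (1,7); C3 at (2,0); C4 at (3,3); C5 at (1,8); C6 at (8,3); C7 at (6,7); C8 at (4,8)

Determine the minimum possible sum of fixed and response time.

Open {Site 1, Site 4}: assign each demand point to its cheapest open site.
  C1→Site 4 3, C2→Site 1 4, C3→Site 4 6, C4→Site 4 2, C5→Site 1 5, C6→Site 4 3, C7→Site 1 3, C8→Site 1 2
  response time 28, fixed 17 → total 45.
Compare {Site 4}: response time 42 + fixed 5 = 47.
Compare {Site 2, Site 4}: response time 24 + fixed 23 = 47.
Compare {Site 1, Site 3, Site 4}: response time 28 + fixed 22 = 50.
All other subsets cost ≥ 47. Minimum total cost: 45.

45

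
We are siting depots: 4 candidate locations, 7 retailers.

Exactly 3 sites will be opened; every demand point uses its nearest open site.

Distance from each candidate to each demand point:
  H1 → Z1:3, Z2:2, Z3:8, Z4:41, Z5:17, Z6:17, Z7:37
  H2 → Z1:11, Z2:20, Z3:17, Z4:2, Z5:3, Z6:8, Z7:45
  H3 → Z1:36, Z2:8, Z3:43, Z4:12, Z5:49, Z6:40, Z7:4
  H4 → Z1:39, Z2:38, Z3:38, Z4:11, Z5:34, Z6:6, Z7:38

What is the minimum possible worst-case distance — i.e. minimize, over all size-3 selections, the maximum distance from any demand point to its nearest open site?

Open {H1, H2, H3}.
  Farthest demand point is Z3 at distance 8 (to H1); all others are ≤ 8.
With {H1, H3, H4} the worst case is 17.
With {H2, H3, H4} the worst case is 17.
No size-3 selection achieves below 8.

8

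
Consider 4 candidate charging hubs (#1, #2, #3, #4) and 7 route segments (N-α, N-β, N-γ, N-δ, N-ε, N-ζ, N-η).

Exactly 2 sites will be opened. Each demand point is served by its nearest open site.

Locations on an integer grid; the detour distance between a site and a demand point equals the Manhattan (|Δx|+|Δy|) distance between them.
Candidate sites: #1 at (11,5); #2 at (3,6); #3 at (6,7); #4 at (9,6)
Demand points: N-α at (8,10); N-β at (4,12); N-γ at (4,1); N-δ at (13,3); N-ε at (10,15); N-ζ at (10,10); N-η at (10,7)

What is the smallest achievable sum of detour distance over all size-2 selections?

42

Open {#2, #4}.
  N-α→#4 5, N-β→#2 7, N-γ→#2 6, N-δ→#4 7, N-ε→#4 10, N-ζ→#4 5, N-η→#4 2  ⇒ total 42.
Compare {#1, #3}: total 44.
Compare {#3, #4}: total 44.
No size-2 selection does better; minimum is 42.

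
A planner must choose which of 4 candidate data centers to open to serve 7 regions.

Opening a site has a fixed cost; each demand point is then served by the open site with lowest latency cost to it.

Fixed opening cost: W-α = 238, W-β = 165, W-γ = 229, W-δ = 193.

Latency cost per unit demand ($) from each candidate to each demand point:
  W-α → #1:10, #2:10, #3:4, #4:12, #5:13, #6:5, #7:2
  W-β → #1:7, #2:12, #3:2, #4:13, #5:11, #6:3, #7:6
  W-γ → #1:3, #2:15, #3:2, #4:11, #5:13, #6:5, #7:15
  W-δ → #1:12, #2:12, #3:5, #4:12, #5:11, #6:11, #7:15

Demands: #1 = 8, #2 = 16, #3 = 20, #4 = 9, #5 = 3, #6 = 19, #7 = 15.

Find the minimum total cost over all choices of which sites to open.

750

Open {W-β}: assign each demand point to its cheapest open site.
  #1→W-β 8×7=56, #2→W-β 16×12=192, #3→W-β 20×2=40, #4→W-β 9×13=117, #5→W-β 3×11=33, #6→W-β 19×3=57, #7→W-β 15×6=90
  latency cost 585, fixed 165 → total 750.
Compare {W-α}: latency cost 592 + fixed 238 = 830.
Compare {W-α, W-β}: latency cost 484 + fixed 403 = 887.
Compare {W-β, W-γ}: latency cost 535 + fixed 394 = 929.
All other subsets cost ≥ 830. Minimum total cost: 750.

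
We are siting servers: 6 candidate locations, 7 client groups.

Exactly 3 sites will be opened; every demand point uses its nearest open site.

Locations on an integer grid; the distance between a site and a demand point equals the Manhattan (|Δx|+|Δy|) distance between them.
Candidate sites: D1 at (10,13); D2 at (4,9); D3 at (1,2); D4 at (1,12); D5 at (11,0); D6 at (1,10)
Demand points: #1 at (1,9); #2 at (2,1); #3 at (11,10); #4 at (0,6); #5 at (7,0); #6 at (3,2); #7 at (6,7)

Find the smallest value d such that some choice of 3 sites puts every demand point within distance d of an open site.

Open {D1, D2, D3}.
  Farthest demand point is #5 at distance 8 (to D3); all others are ≤ 8.
With {D1, D3, D6} the worst case is 8.
With {D2, D3, D4} the worst case is 8.
No size-3 selection achieves below 8.

8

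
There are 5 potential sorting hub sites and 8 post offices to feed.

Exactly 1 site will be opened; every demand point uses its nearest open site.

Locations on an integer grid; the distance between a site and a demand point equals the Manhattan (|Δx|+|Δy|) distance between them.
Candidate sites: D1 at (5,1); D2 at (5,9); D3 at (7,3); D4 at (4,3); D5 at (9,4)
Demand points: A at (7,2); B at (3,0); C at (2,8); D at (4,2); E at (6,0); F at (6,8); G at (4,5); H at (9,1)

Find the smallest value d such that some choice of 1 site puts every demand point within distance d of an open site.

Open {D4}.
  Farthest demand point is C at distance 7 (to D4); all others are ≤ 7.
With {D1} the worst case is 10.
With {D3} the worst case is 10.
No size-1 selection achieves below 7.

7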